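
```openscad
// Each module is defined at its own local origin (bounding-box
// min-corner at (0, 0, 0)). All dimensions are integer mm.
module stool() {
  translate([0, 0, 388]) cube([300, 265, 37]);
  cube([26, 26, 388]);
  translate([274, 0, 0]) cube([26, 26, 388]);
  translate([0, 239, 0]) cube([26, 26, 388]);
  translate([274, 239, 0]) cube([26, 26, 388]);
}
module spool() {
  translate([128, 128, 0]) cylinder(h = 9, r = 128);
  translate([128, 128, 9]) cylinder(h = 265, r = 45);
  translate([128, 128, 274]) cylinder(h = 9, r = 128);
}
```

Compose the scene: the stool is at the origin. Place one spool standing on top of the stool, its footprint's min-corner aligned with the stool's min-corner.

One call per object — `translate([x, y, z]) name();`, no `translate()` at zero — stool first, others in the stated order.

stool();
translate([0, 0, 425]) spool();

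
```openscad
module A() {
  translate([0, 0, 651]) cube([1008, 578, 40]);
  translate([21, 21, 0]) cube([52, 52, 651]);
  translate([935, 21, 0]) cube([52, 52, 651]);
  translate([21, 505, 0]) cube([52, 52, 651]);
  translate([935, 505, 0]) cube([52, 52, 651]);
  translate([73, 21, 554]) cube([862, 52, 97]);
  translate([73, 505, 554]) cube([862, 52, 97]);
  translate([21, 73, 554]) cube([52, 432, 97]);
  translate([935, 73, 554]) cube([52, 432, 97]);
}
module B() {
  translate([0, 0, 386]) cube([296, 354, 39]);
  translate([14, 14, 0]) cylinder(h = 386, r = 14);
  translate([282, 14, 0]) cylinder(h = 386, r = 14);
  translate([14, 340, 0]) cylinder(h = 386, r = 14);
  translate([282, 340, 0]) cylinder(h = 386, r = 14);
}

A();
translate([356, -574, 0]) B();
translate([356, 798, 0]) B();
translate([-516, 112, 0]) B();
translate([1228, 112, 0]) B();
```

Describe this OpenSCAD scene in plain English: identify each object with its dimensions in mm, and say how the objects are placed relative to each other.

A is a table: top 1008 mm (x) × 578 mm (y), 40 mm thick, upper face at z = 691 mm, on four 52×52 mm square legs, each inset 21 mm from the nearest pair of top edges, running from z = 0 to the bottom of the top. Four apron rails, 52 mm thick and 97 mm tall, run between adjacent legs with their top edges flush with the underside of the top and their outer faces flush with the legs' outer faces.

B is a simple wooden stool: a rectangular seat 296 mm (x) by 354 mm (y), 39 mm thick, top face at z = 425 mm, on four round legs, each 28 mm in diameter. The legs rest on z = 0, each leg's axis is inset half a diameter from the nearest pair of seat edges (so the leg's bounding box is flush with the corner).

Four stools sit around the table at the −y, +y, −x, +x sides.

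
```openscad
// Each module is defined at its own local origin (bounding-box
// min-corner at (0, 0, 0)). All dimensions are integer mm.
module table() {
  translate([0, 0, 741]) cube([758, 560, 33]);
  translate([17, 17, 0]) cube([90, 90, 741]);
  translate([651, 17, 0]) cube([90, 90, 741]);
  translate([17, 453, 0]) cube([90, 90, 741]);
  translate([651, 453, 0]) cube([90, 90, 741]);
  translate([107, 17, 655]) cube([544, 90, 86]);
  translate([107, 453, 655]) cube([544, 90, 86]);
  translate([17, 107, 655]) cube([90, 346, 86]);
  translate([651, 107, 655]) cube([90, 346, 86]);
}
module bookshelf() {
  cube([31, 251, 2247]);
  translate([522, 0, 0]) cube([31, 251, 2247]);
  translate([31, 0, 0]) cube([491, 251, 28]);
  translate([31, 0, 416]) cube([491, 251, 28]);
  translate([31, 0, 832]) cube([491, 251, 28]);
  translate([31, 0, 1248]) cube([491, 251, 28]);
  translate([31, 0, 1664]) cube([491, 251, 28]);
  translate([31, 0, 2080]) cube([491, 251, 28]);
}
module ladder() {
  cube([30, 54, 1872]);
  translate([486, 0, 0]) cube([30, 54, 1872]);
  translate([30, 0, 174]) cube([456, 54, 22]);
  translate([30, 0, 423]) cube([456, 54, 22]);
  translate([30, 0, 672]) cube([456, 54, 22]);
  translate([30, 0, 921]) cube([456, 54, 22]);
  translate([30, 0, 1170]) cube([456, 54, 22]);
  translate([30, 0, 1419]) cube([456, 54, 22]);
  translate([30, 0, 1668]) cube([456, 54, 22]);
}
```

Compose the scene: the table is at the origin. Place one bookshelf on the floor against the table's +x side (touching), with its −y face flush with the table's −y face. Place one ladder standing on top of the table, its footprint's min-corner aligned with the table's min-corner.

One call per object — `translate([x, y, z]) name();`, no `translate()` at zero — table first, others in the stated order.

table();
translate([758, 0, 0]) bookshelf();
translate([0, 0, 774]) ladder();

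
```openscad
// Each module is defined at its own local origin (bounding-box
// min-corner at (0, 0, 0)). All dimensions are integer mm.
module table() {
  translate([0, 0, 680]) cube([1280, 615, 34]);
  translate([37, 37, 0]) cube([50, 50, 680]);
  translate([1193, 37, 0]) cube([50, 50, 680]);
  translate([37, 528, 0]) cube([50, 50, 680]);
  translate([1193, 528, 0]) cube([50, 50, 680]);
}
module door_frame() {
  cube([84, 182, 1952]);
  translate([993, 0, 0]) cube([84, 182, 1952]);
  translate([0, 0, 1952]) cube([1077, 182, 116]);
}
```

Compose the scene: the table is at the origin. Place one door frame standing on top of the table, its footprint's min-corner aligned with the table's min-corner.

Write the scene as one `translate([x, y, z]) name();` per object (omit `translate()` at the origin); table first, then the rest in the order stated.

table();
translate([0, 0, 714]) door_frame();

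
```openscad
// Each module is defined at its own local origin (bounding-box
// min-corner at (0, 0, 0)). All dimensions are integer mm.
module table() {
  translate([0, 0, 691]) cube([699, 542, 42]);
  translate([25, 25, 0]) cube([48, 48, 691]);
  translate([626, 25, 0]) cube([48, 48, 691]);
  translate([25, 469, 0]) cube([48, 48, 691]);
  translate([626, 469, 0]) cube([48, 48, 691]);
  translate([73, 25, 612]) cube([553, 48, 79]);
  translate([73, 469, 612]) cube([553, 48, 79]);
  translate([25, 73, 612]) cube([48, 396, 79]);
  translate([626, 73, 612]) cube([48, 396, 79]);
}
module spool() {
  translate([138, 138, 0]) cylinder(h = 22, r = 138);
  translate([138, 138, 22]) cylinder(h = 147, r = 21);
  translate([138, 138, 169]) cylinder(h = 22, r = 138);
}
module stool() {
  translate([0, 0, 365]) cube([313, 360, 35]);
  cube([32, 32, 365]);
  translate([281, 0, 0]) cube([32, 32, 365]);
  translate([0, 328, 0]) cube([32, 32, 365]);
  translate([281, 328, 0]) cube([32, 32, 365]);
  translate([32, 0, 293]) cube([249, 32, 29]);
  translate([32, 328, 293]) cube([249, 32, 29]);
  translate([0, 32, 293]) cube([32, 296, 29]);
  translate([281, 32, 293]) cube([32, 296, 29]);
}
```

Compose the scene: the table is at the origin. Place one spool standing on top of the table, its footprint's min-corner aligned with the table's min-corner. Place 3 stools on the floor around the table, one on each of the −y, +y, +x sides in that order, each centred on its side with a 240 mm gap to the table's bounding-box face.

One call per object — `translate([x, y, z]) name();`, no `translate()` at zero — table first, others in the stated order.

table();
translate([0, 0, 733]) spool();
translate([193, -600, 0]) stool();
translate([193, 782, 0]) stool();
translate([939, 91, 0]) stool();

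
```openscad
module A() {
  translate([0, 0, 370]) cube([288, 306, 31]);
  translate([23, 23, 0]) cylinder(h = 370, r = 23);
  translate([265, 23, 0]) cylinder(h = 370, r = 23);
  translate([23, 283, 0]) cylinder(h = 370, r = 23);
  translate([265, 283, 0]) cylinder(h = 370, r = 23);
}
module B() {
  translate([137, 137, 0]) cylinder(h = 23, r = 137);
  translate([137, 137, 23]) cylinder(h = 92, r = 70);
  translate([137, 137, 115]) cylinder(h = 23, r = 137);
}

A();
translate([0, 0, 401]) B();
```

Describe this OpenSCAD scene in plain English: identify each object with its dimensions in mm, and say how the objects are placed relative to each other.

A is a simple wooden stool: a rectangular seat 288 mm (x) by 306 mm (y), 31 mm thick, top face at z = 401 mm, on four round legs, each 46 mm in diameter. The legs rest on z = 0, each leg's axis is inset half a diameter from the nearest pair of seat edges (so the leg's bounding box is flush with the corner).

B is a spool: two coaxial disc flanges of radius 137 mm and thickness 23 mm, joined by a core cylinder of radius 70 mm and height 92 mm. The lower flange rests on z = 0 and the three cylinders share a vertical axis.

The spool is on top of the stool.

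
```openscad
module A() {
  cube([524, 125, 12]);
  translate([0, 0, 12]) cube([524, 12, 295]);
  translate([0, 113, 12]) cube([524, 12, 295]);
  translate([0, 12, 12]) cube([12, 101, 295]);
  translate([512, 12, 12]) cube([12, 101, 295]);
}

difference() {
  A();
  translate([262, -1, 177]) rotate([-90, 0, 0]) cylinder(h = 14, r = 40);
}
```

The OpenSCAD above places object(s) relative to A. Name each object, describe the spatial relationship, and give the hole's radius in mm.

A is an open box. The open box has a circular hole through its front wall. The hole's radius is 40 mm.

The subtracted cylinder has r = 40 mm.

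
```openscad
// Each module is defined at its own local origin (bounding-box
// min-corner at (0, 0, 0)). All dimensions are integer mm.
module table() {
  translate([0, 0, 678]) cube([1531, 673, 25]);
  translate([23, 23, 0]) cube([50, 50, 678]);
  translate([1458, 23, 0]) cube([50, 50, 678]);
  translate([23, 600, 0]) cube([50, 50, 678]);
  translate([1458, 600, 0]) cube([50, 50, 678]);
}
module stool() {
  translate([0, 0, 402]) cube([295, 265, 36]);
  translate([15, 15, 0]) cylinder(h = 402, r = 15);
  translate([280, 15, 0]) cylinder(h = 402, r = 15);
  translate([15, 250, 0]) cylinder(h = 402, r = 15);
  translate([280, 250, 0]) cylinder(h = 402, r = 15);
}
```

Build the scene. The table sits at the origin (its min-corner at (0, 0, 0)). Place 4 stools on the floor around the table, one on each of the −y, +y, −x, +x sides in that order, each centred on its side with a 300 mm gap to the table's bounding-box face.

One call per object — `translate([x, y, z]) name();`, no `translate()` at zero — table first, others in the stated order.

table();
translate([618, -565, 0]) stool();
translate([618, 973, 0]) stool();
translate([-595, 204, 0]) stool();
translate([1831, 204, 0]) stool();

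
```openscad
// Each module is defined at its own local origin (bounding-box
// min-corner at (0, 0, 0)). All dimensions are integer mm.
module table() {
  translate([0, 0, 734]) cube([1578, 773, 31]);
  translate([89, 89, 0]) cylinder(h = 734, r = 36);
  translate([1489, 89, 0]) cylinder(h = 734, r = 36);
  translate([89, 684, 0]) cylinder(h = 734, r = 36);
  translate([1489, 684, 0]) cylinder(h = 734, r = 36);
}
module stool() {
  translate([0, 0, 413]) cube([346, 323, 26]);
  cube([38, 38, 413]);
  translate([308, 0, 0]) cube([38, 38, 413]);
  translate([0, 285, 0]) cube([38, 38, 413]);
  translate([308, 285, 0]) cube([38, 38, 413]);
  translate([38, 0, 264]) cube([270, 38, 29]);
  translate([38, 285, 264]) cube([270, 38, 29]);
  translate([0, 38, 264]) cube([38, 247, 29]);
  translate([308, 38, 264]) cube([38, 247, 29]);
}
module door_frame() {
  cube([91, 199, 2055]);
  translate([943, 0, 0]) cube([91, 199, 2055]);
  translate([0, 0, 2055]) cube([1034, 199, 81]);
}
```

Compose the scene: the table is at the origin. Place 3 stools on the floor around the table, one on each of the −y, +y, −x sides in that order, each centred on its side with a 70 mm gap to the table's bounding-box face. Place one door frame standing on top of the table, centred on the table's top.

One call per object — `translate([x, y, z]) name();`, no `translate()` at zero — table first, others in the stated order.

table();
translate([616, -393, 0]) stool();
translate([616, 843, 0]) stool();
translate([-416, 225, 0]) stool();
translate([272, 287, 765]) door_frame();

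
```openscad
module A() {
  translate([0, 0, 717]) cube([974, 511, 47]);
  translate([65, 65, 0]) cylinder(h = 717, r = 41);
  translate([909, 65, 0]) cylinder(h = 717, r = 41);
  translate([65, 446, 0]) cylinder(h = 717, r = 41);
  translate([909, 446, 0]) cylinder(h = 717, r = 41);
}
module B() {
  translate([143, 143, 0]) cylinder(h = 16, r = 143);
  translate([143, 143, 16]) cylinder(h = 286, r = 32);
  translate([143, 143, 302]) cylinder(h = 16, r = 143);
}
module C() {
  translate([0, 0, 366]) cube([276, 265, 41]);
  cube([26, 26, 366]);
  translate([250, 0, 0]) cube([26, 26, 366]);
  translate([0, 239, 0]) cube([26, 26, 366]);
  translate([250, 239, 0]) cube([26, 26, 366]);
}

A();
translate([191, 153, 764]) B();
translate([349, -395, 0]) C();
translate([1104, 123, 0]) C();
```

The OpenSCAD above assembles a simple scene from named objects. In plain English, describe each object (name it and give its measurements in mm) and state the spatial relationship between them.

A is a rectangular dining table. The top is 974×511×47 mm with its upper surface at z = 764 mm. It stands on four round legs of 82 mm diameter, each leg's bounding box inset 24 mm from the nearest pair of top edges, running from the floor to the underside of the top.

B is a spool: two coaxial disc flanges of radius 143 mm and thickness 16 mm, joined by a core cylinder of radius 32 mm and height 286 mm. The lower flange rests on z = 0 and the three cylinders share a vertical axis.

C is a simple wooden stool: a rectangular seat 276 mm (x) by 265 mm (y), 41 mm thick, top face at z = 407 mm, on four square legs, each 26×26 mm in cross-section. The legs rest on z = 0, each flush with a corner of the seat.

The spool is on top of the table. Two stools sit around the table at the −y, +x sides.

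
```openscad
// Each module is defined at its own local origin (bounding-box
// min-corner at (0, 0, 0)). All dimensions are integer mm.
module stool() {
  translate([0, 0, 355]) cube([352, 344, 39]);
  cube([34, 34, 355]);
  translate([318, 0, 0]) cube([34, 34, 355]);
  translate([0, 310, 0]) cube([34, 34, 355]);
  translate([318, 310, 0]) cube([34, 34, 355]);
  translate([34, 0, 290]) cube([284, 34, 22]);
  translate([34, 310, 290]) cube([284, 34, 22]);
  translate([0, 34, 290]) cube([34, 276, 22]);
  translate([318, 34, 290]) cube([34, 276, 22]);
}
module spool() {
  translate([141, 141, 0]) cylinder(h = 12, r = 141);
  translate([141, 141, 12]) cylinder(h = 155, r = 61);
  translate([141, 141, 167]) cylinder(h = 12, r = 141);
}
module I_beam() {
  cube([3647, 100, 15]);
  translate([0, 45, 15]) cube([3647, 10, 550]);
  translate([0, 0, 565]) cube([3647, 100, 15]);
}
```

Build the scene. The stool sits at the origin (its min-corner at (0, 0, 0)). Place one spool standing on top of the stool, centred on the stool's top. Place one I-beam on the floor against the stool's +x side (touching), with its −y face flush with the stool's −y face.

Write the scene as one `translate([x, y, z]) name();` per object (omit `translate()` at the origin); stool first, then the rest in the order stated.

stool();
translate([35, 31, 394]) spool();
translate([352, 0, 0]) I_beam();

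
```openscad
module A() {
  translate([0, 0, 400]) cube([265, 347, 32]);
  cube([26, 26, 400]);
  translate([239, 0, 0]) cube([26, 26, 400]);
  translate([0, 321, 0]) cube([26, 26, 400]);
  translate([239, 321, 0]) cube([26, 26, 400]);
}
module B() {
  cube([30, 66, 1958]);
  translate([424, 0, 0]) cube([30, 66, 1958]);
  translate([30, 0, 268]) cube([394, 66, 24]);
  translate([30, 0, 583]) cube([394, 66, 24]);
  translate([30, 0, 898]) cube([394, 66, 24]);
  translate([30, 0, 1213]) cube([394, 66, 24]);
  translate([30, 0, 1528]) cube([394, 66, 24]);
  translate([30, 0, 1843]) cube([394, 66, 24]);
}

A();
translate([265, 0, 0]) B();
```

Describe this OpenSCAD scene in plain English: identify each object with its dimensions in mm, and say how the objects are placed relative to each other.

A is a simple wooden stool: a rectangular seat 265 mm (x) by 347 mm (y), 32 mm thick, top face at z = 432 mm, on four square legs, each 26×26 mm in cross-section. The legs rest on z = 0, each flush with a corner of the seat.

B is a wooden ladder with two side rails of 30×66 mm section and 1958 mm height, set 454 mm apart overall. Between them run 6 rectangular rungs (66 mm deep, 24 mm thick), front faces flush with the rails' −y face. The bottom of the first rung is 268 mm above the floor and each subsequent rung is 315 mm higher than the one below.

The ladder is against the stool's +x side, with their −y faces flush.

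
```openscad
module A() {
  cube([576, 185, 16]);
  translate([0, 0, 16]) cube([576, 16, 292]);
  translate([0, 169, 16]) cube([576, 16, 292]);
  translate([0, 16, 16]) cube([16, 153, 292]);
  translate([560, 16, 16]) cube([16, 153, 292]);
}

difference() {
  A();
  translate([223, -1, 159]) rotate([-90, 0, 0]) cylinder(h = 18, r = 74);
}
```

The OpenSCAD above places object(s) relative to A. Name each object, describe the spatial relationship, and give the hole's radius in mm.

The subtracted cylinder has r = 74 mm.

A is an open box. The open box has a circular hole through its front wall. The hole's radius is 74 mm.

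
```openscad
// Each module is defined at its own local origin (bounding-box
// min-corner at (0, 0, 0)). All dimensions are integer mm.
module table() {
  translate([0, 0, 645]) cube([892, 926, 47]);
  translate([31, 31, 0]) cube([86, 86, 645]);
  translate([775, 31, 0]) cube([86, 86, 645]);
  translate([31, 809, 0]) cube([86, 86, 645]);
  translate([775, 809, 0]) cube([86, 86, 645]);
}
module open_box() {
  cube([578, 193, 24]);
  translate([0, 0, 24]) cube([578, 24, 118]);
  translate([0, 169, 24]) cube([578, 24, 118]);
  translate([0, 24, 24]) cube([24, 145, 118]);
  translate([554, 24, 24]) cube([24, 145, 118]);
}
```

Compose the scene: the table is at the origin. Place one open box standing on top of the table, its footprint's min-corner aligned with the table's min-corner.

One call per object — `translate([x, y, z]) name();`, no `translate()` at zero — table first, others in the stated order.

table();
translate([0, 0, 692]) open_box();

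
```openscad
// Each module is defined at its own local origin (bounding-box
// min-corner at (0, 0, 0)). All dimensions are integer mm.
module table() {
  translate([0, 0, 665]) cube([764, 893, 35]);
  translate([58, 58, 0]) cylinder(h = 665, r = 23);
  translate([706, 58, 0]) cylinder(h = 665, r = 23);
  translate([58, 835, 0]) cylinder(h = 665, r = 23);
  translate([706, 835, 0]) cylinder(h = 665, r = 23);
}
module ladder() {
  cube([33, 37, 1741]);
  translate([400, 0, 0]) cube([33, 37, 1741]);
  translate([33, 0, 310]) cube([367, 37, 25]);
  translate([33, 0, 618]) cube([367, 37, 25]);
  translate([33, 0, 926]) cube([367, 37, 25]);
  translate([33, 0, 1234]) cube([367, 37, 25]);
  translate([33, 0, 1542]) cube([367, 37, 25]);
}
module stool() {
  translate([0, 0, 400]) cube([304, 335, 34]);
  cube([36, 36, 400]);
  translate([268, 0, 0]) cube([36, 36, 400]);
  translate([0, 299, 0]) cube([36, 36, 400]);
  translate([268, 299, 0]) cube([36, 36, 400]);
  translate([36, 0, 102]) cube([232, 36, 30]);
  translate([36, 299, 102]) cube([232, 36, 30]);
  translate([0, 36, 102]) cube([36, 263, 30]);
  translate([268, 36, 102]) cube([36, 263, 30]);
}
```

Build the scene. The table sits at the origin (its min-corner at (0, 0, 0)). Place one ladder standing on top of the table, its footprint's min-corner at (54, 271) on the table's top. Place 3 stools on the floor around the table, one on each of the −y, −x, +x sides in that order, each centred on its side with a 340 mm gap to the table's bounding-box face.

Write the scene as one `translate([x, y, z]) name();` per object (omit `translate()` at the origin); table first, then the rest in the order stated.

table();
translate([54, 271, 700]) ladder();
translate([230, -675, 0]) stool();
translate([-644, 279, 0]) stool();
translate([1104, 279, 0]) stool();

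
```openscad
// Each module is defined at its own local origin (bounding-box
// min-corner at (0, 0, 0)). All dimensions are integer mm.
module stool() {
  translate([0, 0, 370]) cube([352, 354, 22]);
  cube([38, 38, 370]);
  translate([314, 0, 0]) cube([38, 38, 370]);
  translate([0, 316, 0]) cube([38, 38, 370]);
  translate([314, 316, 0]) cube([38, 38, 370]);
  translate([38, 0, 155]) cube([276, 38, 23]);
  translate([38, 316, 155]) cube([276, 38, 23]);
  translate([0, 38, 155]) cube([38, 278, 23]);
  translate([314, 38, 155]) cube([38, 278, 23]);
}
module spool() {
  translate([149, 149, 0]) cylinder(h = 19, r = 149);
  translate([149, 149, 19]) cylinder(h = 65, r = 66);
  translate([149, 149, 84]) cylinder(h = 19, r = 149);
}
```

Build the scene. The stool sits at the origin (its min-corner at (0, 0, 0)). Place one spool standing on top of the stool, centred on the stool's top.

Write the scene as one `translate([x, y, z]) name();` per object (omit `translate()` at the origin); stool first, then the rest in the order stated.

stool();
translate([27, 28, 392]) spool();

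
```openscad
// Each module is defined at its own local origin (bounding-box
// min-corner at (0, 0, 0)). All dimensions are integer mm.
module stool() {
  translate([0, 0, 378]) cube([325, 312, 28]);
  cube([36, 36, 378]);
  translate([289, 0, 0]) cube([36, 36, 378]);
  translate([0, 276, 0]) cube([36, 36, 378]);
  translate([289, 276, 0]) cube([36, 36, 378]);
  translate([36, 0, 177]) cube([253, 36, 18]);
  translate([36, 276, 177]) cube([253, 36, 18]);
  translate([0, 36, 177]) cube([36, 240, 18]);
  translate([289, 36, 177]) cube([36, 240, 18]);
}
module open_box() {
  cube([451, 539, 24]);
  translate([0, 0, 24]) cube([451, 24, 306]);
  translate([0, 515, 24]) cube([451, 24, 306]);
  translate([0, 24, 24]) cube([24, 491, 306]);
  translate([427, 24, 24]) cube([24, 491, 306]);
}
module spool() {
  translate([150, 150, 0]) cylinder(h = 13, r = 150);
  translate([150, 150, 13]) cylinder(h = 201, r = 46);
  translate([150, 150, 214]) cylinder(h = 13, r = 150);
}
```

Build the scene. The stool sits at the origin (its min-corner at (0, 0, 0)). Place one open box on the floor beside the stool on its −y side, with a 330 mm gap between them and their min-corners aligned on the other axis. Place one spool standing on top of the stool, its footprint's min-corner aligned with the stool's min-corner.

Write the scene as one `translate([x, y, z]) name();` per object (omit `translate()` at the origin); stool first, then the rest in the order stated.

stool();
translate([0, -869, 0]) open_box();
translate([0, 0, 406]) spool();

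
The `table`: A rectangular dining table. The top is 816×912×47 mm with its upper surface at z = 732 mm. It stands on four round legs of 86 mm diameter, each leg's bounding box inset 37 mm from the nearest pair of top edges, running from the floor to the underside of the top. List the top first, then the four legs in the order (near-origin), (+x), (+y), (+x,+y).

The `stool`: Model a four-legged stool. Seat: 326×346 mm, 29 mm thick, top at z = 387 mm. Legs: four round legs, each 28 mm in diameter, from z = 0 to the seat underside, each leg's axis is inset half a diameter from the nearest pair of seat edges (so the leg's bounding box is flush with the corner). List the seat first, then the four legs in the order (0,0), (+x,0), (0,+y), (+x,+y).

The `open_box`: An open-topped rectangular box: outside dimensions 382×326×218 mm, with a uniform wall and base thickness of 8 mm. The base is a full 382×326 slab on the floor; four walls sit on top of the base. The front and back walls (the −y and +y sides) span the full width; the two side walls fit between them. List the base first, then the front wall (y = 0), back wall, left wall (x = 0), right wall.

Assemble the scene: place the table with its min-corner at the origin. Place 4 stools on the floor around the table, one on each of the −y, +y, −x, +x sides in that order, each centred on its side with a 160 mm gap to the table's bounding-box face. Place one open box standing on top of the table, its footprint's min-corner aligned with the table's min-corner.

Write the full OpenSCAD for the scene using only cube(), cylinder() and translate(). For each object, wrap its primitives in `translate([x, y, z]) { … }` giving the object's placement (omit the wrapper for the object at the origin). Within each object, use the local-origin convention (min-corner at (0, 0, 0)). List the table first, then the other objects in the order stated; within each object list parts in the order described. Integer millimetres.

translate([0, 0, 685]) cube([816, 912, 47]);
translate([80, 80, 0]) cylinder(h = 685, r = 43);
translate([736, 80, 0]) cylinder(h = 685, r = 43);
translate([80, 832, 0]) cylinder(h = 685, r = 43);
translate([736, 832, 0]) cylinder(h = 685, r = 43);
translate([245, -506, 0]) {
  translate([0, 0, 358]) cube([326, 346, 29]);
  translate([14, 14, 0]) cylinder(h = 358, r = 14);
  translate([312, 14, 0]) cylinder(h = 358, r = 14);
  translate([14, 332, 0]) cylinder(h = 358, r = 14);
  translate([312, 332, 0]) cylinder(h = 358, r = 14);
}
translate([245, 1072, 0]) {
  translate([0, 0, 358]) cube([326, 346, 29]);
  translate([14, 14, 0]) cylinder(h = 358, r = 14);
  translate([312, 14, 0]) cylinder(h = 358, r = 14);
  translate([14, 332, 0]) cylinder(h = 358, r = 14);
  translate([312, 332, 0]) cylinder(h = 358, r = 14);
}
translate([-486, 283, 0]) {
  translate([0, 0, 358]) cube([326, 346, 29]);
  translate([14, 14, 0]) cylinder(h = 358, r = 14);
  translate([312, 14, 0]) cylinder(h = 358, r = 14);
  translate([14, 332, 0]) cylinder(h = 358, r = 14);
  translate([312, 332, 0]) cylinder(h = 358, r = 14);
}
translate([976, 283, 0]) {
  translate([0, 0, 358]) cube([326, 346, 29]);
  translate([14, 14, 0]) cylinder(h = 358, r = 14);
  translate([312, 14, 0]) cylinder(h = 358, r = 14);
  translate([14, 332, 0]) cylinder(h = 358, r = 14);
  translate([312, 332, 0]) cylinder(h = 358, r = 14);
}
translate([0, 0, 732]) {
  cube([382, 326, 8]);
  translate([0, 0, 8]) cube([382, 8, 210]);
  translate([0, 318, 8]) cube([382, 8, 210]);
  translate([0, 8, 8]) cube([8, 310, 210]);
  translate([374, 8, 8]) cube([8, 310, 210]);
}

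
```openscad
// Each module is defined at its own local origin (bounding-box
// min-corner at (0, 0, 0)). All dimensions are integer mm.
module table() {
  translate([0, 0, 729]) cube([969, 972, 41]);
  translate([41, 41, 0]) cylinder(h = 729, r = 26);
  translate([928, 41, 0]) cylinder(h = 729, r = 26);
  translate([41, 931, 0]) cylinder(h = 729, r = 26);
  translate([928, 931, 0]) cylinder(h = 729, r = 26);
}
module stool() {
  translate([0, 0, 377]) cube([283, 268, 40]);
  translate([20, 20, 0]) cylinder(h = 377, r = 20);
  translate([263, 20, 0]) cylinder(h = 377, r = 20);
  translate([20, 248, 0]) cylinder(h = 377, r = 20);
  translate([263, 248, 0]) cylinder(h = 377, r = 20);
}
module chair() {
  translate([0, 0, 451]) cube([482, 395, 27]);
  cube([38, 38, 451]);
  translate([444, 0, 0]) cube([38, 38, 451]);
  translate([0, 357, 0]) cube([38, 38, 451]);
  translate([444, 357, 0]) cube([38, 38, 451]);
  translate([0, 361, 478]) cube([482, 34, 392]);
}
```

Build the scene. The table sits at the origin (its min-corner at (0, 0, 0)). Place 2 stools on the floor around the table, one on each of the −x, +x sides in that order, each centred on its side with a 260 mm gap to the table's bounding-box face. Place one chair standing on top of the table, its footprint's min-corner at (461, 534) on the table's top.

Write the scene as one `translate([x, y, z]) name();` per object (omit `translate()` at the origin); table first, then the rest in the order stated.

table();
translate([-543, 352, 0]) stool();
translate([1229, 352, 0]) stool();
translate([461, 534, 770]) chair();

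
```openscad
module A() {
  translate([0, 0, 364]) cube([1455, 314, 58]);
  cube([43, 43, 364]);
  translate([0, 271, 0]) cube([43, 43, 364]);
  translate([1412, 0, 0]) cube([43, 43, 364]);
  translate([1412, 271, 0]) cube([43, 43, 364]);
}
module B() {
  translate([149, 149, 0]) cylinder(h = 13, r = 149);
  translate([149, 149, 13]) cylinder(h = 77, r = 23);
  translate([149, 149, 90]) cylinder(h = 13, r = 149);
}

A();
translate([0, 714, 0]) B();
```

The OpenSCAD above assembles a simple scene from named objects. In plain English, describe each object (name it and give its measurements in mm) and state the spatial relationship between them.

A is a long wooden bench with a 1455 mm (x) × 314 mm (y) seat, 58 mm thick, its top surface 422 mm above the floor. Four 43 mm square legs at the seat corners, flush with the edges, run from z = 0 to the seat underside.

B is a spool: two coaxial disc flanges of radius 149 mm and thickness 13 mm, joined by a core cylinder of radius 23 mm and height 77 mm. The lower flange rests on z = 0 and the three cylinders share a vertical axis.

The spool is on the floor beside the bench on its +y side.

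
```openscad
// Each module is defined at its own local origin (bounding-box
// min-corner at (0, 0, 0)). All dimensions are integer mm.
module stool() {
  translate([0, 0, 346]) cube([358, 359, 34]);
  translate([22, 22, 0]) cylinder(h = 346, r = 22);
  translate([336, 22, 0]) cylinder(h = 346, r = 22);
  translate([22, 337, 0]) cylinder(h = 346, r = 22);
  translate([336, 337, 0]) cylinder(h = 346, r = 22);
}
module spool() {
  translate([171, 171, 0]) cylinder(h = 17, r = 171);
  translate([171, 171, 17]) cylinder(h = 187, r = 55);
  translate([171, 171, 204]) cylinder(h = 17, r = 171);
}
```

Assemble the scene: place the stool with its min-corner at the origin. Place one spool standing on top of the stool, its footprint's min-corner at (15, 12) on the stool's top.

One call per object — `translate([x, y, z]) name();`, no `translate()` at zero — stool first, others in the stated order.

stool();
translate([15, 12, 380]) spool();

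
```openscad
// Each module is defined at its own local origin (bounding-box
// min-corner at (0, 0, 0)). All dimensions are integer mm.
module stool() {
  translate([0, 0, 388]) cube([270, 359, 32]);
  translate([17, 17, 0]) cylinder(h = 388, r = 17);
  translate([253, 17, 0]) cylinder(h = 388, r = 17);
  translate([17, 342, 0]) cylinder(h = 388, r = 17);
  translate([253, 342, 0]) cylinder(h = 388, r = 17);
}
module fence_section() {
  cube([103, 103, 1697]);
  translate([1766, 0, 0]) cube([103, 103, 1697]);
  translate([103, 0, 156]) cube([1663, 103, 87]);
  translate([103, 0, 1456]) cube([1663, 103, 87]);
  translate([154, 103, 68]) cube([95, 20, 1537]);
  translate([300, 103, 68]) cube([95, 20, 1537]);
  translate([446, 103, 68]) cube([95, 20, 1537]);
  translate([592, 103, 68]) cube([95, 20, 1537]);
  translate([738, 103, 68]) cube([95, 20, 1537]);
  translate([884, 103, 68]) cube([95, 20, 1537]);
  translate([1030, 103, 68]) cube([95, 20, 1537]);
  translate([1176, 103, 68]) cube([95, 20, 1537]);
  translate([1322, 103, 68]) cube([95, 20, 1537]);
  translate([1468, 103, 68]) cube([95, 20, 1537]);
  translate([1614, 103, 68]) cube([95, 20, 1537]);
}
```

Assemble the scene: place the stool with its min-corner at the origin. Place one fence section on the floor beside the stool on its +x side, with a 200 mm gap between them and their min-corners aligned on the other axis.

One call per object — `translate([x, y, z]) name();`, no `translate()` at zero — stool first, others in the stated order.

stool();
translate([470, 0, 0]) fence_section();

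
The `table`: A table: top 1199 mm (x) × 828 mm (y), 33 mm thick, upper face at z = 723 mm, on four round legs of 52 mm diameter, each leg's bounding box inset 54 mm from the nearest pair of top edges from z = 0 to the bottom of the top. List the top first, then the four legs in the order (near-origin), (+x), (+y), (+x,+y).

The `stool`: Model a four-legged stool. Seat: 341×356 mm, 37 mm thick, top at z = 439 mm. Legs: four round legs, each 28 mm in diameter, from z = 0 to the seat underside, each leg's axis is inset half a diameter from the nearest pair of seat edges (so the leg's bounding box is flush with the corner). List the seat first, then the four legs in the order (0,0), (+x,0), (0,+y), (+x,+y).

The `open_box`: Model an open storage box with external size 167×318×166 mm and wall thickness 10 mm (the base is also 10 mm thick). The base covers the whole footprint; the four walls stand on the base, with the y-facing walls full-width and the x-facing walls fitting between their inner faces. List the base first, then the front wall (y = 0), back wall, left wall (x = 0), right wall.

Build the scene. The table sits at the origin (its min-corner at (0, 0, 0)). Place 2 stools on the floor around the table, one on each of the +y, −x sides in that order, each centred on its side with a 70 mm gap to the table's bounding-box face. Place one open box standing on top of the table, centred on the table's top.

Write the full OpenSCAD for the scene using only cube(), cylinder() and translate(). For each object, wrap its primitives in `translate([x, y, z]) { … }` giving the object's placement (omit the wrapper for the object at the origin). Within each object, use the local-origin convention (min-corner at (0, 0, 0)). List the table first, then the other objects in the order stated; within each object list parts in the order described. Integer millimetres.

translate([0, 0, 690]) cube([1199, 828, 33]);
translate([80, 80, 0]) cylinder(h = 690, r = 26);
translate([1119, 80, 0]) cylinder(h = 690, r = 26);
translate([80, 748, 0]) cylinder(h = 690, r = 26);
translate([1119, 748, 0]) cylinder(h = 690, r = 26);
translate([429, 898, 0]) {
  translate([0, 0, 402]) cube([341, 356, 37]);
  translate([14, 14, 0]) cylinder(h = 402, r = 14);
  translate([327, 14, 0]) cylinder(h = 402, r = 14);
  translate([14, 342, 0]) cylinder(h = 402, r = 14);
  translate([327, 342, 0]) cylinder(h = 402, r = 14);
}
translate([-411, 236, 0]) {
  translate([0, 0, 402]) cube([341, 356, 37]);
  translate([14, 14, 0]) cylinder(h = 402, r = 14);
  translate([327, 14, 0]) cylinder(h = 402, r = 14);
  translate([14, 342, 0]) cylinder(h = 402, r = 14);
  translate([327, 342, 0]) cylinder(h = 402, r = 14);
}
translate([516, 255, 723]) {
  cube([167, 318, 10]);
  translate([0, 0, 10]) cube([167, 10, 156]);
  translate([0, 308, 10]) cube([167, 10, 156]);
  translate([0, 10, 10]) cube([10, 298, 156]);
  translate([157, 10, 10]) cube([10, 298, 156]);
}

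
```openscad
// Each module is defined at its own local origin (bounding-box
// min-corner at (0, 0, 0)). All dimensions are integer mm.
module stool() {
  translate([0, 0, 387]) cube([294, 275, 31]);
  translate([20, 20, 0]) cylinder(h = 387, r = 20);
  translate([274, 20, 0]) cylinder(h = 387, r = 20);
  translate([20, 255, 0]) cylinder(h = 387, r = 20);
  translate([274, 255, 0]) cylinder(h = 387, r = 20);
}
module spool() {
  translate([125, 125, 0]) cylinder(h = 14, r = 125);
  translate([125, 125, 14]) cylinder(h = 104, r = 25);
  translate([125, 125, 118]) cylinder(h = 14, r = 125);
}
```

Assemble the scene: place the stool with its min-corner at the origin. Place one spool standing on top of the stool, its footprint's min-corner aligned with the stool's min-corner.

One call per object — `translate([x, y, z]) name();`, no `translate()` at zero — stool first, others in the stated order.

stool();
translate([0, 0, 418]) spool();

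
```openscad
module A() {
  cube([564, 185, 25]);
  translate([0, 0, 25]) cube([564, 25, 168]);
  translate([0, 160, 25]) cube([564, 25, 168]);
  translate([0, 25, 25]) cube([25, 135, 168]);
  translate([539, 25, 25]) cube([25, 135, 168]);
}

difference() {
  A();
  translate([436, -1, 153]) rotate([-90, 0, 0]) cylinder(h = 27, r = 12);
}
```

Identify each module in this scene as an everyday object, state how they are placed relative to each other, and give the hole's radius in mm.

The subtracted cylinder has r = 12 mm.

A is an open box. The open box has a circular hole through its front wall. The hole's radius is 12 mm.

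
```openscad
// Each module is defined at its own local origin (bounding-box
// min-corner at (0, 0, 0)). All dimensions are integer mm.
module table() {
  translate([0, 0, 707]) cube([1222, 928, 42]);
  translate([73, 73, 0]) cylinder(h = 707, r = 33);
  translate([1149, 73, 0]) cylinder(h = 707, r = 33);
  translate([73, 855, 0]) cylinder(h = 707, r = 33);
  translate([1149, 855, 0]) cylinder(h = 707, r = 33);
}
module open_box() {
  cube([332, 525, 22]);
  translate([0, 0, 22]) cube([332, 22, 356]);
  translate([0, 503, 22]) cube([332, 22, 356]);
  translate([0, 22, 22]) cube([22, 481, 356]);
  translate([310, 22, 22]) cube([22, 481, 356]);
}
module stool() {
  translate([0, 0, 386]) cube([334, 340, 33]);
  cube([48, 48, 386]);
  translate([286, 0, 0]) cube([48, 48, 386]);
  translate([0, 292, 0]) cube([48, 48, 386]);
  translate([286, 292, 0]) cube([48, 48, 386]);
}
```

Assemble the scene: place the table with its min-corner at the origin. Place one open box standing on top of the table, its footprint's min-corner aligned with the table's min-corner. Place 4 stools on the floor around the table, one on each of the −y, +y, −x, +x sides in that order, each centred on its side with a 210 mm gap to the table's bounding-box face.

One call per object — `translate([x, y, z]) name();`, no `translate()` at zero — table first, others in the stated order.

table();
translate([0, 0, 749]) open_box();
translate([444, -550, 0]) stool();
translate([444, 1138, 0]) stool();
translate([-544, 294, 0]) stool();
translate([1432, 294, 0]) stool();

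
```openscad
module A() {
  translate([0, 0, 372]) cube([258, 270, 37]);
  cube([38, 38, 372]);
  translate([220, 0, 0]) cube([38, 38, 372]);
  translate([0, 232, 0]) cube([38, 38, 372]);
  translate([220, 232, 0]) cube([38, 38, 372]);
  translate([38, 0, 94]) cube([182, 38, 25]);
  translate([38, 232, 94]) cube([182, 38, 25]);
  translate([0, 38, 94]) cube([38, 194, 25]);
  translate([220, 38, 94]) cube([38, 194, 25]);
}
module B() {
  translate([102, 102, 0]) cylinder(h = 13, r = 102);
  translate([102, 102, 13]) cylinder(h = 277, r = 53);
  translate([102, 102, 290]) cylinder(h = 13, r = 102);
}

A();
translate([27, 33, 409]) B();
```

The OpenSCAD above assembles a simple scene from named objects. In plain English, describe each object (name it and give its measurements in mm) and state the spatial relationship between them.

A is a simple wooden stool: a rectangular seat 258 mm (x) by 270 mm (y), 37 mm thick, top face at z = 409 mm, on four square legs, each 38×38 mm in cross-section. The legs rest on z = 0, each flush with a corner of the seat. Four stretchers, 38 mm wide and 25 mm tall, connect adjacent legs with their undersides at z = 94 mm, each running between the inner faces of the legs it joins and aligned with the legs' outer faces on the other axis.

B is a spool: two coaxial disc flanges of radius 102 mm and thickness 13 mm, joined by a core cylinder of radius 53 mm and height 277 mm. The lower flange rests on z = 0 and the three cylinders share a vertical axis.

The spool is on top of the stool, centred.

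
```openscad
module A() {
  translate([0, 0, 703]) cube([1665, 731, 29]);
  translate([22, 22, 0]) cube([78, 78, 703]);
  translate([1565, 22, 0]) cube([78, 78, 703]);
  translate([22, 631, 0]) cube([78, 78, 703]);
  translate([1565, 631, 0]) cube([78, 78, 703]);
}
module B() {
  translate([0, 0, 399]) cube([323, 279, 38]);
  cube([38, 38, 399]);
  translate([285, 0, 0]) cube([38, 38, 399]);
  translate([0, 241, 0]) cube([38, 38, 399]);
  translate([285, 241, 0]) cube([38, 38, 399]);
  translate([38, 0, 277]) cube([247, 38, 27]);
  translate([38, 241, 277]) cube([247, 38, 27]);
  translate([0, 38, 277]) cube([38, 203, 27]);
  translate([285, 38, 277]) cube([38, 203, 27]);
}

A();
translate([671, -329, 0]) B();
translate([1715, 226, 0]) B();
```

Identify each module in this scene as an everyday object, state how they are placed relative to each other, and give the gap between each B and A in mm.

A is a table. B is a stool. Two stools sit around the table at the −y, +x sides. The gap between each stool and the table is 50 mm.

Each stool's nearest face is 50 mm from the table's bounding box.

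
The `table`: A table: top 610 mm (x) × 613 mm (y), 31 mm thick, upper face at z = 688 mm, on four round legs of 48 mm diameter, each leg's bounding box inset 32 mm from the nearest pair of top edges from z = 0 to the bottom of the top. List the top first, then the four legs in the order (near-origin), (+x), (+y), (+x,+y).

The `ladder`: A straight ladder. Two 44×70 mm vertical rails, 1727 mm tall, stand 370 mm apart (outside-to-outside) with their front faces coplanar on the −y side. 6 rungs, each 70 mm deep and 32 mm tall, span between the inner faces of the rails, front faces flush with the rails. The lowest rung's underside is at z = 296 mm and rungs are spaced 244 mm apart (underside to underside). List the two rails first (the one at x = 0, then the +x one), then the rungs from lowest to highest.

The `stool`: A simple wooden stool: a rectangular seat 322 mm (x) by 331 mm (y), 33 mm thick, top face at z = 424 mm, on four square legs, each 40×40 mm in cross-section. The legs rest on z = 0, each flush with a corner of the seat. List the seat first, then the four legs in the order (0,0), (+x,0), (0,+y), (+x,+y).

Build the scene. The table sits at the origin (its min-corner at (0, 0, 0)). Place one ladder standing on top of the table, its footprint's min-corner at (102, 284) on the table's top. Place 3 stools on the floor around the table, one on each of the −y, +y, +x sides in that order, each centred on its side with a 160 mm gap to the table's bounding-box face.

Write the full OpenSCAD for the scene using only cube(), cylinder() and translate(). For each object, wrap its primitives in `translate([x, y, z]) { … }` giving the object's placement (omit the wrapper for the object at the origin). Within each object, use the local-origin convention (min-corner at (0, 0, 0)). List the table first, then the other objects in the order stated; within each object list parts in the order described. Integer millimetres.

translate([0, 0, 657]) cube([610, 613, 31]);
translate([56, 56, 0]) cylinder(h = 657, r = 24);
translate([554, 56, 0]) cylinder(h = 657, r = 24);
translate([56, 557, 0]) cylinder(h = 657, r = 24);
translate([554, 557, 0]) cylinder(h = 657, r = 24);
translate([102, 284, 688]) {
  cube([44, 70, 1727]);
  translate([326, 0, 0]) cube([44, 70, 1727]);
  translate([44, 0, 296]) cube([282, 70, 32]);
  translate([44, 0, 540]) cube([282, 70, 32]);
  translate([44, 0, 784]) cube([282, 70, 32]);
  translate([44, 0, 1028]) cube([282, 70, 32]);
  translate([44, 0, 1272]) cube([282, 70, 32]);
  translate([44, 0, 1516]) cube([282, 70, 32]);
}
translate([144, -491, 0]) {
  translate([0, 0, 391]) cube([322, 331, 33]);
  cube([40, 40, 391]);
  translate([282, 0, 0]) cube([40, 40, 391]);
  translate([0, 291, 0]) cube([40, 40, 391]);
  translate([282, 291, 0]) cube([40, 40, 391]);
}
translate([144, 773, 0]) {
  translate([0, 0, 391]) cube([322, 331, 33]);
  cube([40, 40, 391]);
  translate([282, 0, 0]) cube([40, 40, 391]);
  translate([0, 291, 0]) cube([40, 40, 391]);
  translate([282, 291, 0]) cube([40, 40, 391]);
}
translate([770, 141, 0]) {
  translate([0, 0, 391]) cube([322, 331, 33]);
  cube([40, 40, 391]);
  translate([282, 0, 0]) cube([40, 40, 391]);
  translate([0, 291, 0]) cube([40, 40, 391]);
  translate([282, 291, 0]) cube([40, 40, 391]);
}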